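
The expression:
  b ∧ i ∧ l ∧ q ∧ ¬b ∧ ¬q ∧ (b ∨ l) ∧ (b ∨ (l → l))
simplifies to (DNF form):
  False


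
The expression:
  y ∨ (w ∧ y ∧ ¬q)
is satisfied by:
  {y: True}


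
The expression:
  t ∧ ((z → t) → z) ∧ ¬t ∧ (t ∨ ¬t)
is never true.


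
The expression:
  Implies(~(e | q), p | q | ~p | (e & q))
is always true.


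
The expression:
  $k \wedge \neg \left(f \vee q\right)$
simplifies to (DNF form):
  $k \wedge \neg f \wedge \neg q$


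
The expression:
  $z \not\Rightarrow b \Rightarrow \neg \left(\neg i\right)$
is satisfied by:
  {i: True, b: True, z: False}
  {i: True, z: False, b: False}
  {b: True, z: False, i: False}
  {b: False, z: False, i: False}
  {i: True, b: True, z: True}
  {i: True, z: True, b: False}
  {b: True, z: True, i: False}


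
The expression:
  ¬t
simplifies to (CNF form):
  ¬t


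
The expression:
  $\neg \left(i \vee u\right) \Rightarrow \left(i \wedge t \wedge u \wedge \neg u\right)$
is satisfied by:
  {i: True, u: True}
  {i: True, u: False}
  {u: True, i: False}


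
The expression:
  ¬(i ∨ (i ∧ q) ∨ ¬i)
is never true.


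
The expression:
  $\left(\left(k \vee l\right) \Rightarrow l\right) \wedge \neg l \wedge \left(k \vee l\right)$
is never true.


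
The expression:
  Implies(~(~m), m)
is always true.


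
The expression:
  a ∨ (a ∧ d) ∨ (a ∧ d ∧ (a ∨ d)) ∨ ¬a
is always true.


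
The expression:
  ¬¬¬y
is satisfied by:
  {y: False}


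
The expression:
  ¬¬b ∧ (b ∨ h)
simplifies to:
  b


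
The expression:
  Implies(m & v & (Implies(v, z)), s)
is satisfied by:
  {s: True, m: False, z: False, v: False}
  {s: False, m: False, z: False, v: False}
  {v: True, s: True, m: False, z: False}
  {v: True, s: False, m: False, z: False}
  {s: True, z: True, v: False, m: False}
  {z: True, v: False, m: False, s: False}
  {v: True, z: True, s: True, m: False}
  {v: True, z: True, s: False, m: False}
  {s: True, m: True, v: False, z: False}
  {m: True, v: False, z: False, s: False}
  {s: True, v: True, m: True, z: False}
  {v: True, m: True, s: False, z: False}
  {s: True, z: True, m: True, v: False}
  {z: True, m: True, v: False, s: False}
  {v: True, z: True, m: True, s: True}


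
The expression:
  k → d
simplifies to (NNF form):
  d ∨ ¬k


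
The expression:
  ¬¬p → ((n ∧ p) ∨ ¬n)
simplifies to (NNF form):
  True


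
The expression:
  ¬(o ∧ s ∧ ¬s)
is always true.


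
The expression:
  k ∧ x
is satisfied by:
  {x: True, k: True}


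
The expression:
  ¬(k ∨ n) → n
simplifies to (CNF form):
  k ∨ n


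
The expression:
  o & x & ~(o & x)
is never true.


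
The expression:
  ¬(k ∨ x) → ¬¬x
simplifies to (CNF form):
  k ∨ x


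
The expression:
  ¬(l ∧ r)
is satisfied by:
  {l: False, r: False}
  {r: True, l: False}
  {l: True, r: False}


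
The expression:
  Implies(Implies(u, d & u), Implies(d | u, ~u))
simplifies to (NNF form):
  ~d | ~u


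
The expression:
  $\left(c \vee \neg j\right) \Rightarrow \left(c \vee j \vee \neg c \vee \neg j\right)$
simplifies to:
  $\text{True}$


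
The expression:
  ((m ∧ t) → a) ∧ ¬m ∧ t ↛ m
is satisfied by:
  {t: True, m: False}


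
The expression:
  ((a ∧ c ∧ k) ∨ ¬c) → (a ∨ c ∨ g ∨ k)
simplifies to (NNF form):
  a ∨ c ∨ g ∨ k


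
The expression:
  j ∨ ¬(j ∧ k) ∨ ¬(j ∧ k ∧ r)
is always true.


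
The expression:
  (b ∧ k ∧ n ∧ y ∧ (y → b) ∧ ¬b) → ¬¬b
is always true.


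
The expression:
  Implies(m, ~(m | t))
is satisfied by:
  {m: False}


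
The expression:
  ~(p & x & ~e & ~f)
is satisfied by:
  {e: True, f: True, p: False, x: False}
  {e: True, p: False, f: False, x: False}
  {f: True, e: False, p: False, x: False}
  {e: False, p: False, f: False, x: False}
  {x: True, e: True, f: True, p: False}
  {x: True, e: True, p: False, f: False}
  {x: True, f: True, e: False, p: False}
  {x: True, e: False, p: False, f: False}
  {e: True, p: True, f: True, x: False}
  {e: True, p: True, x: False, f: False}
  {p: True, f: True, x: False, e: False}
  {p: True, x: False, f: False, e: False}
  {e: True, p: True, x: True, f: True}
  {e: True, p: True, x: True, f: False}
  {p: True, x: True, f: True, e: False}


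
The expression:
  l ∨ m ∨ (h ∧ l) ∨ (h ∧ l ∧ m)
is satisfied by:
  {m: True, l: True}
  {m: True, l: False}
  {l: True, m: False}


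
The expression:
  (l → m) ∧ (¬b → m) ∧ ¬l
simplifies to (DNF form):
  (b ∧ ¬l) ∨ (m ∧ ¬l)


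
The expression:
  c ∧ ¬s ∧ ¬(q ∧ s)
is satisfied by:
  {c: True, s: False}


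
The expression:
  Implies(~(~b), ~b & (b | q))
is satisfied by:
  {b: False}


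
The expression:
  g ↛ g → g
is always true.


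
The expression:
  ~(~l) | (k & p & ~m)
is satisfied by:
  {l: True, p: True, k: True, m: False}
  {l: True, p: True, m: False, k: False}
  {l: True, k: True, m: False, p: False}
  {l: True, m: False, k: False, p: False}
  {l: True, p: True, m: True, k: True}
  {l: True, p: True, m: True, k: False}
  {l: True, m: True, k: True, p: False}
  {l: True, m: True, k: False, p: False}
  {p: True, k: True, m: False, l: False}


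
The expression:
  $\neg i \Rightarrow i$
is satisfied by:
  {i: True}


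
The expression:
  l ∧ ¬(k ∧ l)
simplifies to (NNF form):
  l ∧ ¬k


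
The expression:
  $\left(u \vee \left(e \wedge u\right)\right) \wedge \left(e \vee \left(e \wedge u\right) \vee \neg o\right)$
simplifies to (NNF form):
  $u \wedge \left(e \vee \neg o\right)$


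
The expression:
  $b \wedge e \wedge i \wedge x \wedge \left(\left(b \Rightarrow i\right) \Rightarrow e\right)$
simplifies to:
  $b \wedge e \wedge i \wedge x$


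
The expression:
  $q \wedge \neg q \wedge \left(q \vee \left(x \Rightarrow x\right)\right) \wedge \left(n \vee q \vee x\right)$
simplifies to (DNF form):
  $\text{False}$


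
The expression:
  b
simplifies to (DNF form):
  b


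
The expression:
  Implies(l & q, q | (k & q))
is always true.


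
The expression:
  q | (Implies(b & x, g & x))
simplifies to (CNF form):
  g | q | ~b | ~x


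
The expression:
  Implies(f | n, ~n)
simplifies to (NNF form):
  ~n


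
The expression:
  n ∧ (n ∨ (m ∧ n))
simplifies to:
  n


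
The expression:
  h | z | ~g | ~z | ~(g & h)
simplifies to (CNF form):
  True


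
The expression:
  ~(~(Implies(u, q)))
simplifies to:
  q | ~u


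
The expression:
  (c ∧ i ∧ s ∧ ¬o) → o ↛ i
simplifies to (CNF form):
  o ∨ ¬c ∨ ¬i ∨ ¬s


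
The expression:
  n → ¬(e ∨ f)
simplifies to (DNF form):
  (¬e ∧ ¬f) ∨ ¬n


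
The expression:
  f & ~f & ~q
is never true.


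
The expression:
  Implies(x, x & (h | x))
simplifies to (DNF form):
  True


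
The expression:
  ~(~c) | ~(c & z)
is always true.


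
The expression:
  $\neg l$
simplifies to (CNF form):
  $\neg l$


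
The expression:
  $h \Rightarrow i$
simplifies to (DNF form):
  $i \vee \neg h$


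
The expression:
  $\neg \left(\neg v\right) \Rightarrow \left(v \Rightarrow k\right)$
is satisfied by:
  {k: True, v: False}
  {v: False, k: False}
  {v: True, k: True}


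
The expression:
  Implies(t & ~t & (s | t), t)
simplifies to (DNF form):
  True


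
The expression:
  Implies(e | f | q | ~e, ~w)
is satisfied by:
  {w: False}


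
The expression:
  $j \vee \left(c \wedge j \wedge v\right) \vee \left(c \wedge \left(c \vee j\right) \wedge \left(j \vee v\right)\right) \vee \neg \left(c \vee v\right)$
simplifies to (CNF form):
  $\left(c \vee j \vee \neg c\right) \wedge \left(c \vee j \vee \neg v\right) \wedge \left(j \vee v \vee \neg c\right) \wedge \left(j \vee v \vee \neg v\right)$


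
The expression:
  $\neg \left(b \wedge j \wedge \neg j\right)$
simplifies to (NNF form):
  $\text{True}$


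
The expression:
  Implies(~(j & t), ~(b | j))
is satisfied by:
  {t: True, j: False, b: False}
  {t: False, j: False, b: False}
  {j: True, t: True, b: False}
  {b: True, j: True, t: True}


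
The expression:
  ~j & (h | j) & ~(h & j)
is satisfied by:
  {h: True, j: False}


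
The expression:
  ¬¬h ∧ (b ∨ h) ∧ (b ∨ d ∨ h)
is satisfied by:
  {h: True}


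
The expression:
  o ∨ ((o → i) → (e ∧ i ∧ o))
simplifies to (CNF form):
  o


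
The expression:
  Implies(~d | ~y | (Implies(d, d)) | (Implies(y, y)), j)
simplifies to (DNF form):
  j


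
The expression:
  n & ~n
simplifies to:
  False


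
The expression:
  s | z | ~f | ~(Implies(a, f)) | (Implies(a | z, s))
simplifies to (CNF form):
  s | z | ~a | ~f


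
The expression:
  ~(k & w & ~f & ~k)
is always true.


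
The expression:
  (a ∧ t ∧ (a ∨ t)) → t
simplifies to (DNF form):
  True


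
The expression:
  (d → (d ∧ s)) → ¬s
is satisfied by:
  {s: False}


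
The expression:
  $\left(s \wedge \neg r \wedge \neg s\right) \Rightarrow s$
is always true.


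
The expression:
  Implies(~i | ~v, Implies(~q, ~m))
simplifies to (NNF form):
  q | ~m | (i & v)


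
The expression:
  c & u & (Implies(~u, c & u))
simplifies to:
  c & u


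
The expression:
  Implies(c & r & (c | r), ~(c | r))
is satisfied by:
  {c: False, r: False}
  {r: True, c: False}
  {c: True, r: False}


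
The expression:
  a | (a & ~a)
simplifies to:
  a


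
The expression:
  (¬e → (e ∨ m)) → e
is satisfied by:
  {e: True, m: False}
  {m: False, e: False}
  {m: True, e: True}


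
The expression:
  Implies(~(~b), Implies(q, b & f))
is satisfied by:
  {f: True, q: False, b: False}
  {f: False, q: False, b: False}
  {b: True, f: True, q: False}
  {b: True, f: False, q: False}
  {q: True, f: True, b: False}
  {q: True, f: False, b: False}
  {q: True, b: True, f: True}


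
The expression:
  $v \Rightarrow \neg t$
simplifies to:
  $\neg t \vee \neg v$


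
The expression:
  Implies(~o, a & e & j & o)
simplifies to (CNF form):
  o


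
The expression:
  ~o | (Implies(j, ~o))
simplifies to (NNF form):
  ~j | ~o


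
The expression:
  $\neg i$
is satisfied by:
  {i: False}


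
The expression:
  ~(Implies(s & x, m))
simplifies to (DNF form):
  s & x & ~m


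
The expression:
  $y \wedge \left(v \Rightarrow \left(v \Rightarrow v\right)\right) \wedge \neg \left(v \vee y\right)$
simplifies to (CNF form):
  $\text{False}$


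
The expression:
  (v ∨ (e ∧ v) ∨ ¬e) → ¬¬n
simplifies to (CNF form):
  (e ∨ n) ∧ (n ∨ ¬v)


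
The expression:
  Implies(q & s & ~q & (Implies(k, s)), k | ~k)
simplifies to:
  True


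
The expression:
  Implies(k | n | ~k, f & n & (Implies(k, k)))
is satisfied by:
  {f: True, n: True}


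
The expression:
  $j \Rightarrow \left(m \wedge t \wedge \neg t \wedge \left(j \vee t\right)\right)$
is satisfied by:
  {j: False}


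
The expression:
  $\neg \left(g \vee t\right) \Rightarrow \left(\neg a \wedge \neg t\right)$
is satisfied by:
  {t: True, g: True, a: False}
  {t: True, g: False, a: False}
  {g: True, t: False, a: False}
  {t: False, g: False, a: False}
  {a: True, t: True, g: True}
  {a: True, t: True, g: False}
  {a: True, g: True, t: False}


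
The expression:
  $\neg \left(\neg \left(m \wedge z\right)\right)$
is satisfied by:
  {z: True, m: True}


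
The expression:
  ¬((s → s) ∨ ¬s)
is never true.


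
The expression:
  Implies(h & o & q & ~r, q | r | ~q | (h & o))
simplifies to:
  True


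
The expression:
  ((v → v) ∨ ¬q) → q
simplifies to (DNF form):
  q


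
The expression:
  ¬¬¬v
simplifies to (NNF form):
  ¬v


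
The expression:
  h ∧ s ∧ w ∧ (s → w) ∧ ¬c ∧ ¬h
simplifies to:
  False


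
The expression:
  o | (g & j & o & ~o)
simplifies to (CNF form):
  o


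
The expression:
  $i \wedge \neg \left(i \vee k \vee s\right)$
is never true.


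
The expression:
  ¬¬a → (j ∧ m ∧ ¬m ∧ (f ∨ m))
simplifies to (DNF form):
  ¬a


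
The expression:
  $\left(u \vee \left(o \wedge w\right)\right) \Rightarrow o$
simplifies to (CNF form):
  $o \vee \neg u$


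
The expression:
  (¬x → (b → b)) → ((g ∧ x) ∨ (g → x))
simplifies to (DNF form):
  x ∨ ¬g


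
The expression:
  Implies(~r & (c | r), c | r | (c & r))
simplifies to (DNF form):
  True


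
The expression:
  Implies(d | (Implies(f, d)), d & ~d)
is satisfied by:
  {f: True, d: False}


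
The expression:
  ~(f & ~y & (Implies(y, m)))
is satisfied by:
  {y: True, f: False}
  {f: False, y: False}
  {f: True, y: True}


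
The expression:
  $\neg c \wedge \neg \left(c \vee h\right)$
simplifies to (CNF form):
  $\neg c \wedge \neg h$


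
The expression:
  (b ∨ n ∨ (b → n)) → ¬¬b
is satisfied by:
  {b: True}


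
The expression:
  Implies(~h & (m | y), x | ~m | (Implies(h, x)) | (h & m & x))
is always true.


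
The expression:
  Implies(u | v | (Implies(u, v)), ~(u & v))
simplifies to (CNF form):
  ~u | ~v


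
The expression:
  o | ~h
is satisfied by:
  {o: True, h: False}
  {h: False, o: False}
  {h: True, o: True}


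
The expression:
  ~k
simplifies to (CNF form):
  ~k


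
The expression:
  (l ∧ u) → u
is always true.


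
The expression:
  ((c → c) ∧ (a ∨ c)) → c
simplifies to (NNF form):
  c ∨ ¬a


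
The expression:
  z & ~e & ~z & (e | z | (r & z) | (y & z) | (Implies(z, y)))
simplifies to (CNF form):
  False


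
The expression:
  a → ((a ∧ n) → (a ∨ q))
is always true.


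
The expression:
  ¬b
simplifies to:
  ¬b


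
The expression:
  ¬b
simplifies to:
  ¬b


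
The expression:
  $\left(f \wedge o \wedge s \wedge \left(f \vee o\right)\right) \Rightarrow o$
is always true.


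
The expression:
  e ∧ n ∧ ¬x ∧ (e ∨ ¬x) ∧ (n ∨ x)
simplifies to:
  e ∧ n ∧ ¬x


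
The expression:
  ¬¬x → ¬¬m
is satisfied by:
  {m: True, x: False}
  {x: False, m: False}
  {x: True, m: True}


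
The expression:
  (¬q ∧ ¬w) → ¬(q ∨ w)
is always true.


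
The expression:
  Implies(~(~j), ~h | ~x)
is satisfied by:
  {h: False, x: False, j: False}
  {j: True, h: False, x: False}
  {x: True, h: False, j: False}
  {j: True, x: True, h: False}
  {h: True, j: False, x: False}
  {j: True, h: True, x: False}
  {x: True, h: True, j: False}


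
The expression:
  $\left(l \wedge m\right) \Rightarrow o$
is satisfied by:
  {o: True, l: False, m: False}
  {l: False, m: False, o: False}
  {o: True, m: True, l: False}
  {m: True, l: False, o: False}
  {o: True, l: True, m: False}
  {l: True, o: False, m: False}
  {o: True, m: True, l: True}


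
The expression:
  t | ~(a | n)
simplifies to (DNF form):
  t | (~a & ~n)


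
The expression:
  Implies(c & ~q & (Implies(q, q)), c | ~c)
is always true.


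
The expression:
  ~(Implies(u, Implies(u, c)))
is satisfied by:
  {u: True, c: False}


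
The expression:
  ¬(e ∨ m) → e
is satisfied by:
  {m: True, e: True}
  {m: True, e: False}
  {e: True, m: False}


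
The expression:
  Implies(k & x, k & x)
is always true.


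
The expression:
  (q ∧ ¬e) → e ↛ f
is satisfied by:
  {e: True, q: False}
  {q: False, e: False}
  {q: True, e: True}


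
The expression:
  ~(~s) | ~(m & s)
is always true.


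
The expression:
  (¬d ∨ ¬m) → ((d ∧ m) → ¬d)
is always true.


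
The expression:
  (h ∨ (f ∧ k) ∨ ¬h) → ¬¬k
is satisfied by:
  {k: True}


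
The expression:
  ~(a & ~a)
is always true.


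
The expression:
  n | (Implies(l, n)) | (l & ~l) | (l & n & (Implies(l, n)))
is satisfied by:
  {n: True, l: False}
  {l: False, n: False}
  {l: True, n: True}


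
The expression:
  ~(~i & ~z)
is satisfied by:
  {i: True, z: True}
  {i: True, z: False}
  {z: True, i: False}


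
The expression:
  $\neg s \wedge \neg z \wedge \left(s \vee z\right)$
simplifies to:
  $\text{False}$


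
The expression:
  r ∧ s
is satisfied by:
  {r: True, s: True}


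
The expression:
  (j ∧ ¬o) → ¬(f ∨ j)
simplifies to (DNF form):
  o ∨ ¬j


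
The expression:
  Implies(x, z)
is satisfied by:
  {z: True, x: False}
  {x: False, z: False}
  {x: True, z: True}


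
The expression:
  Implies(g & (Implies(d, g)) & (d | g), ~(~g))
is always true.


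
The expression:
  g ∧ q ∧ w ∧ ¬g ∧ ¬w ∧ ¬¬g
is never true.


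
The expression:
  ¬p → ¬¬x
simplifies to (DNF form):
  p ∨ x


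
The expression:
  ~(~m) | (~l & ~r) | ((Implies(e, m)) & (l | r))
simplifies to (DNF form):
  m | ~e | (~l & ~r)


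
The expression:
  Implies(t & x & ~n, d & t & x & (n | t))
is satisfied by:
  {n: True, d: True, t: False, x: False}
  {n: True, d: False, t: False, x: False}
  {d: True, n: False, t: False, x: False}
  {n: False, d: False, t: False, x: False}
  {n: True, x: True, d: True, t: False}
  {n: True, x: True, d: False, t: False}
  {x: True, d: True, n: False, t: False}
  {x: True, n: False, d: False, t: False}
  {n: True, t: True, d: True, x: False}
  {n: True, t: True, d: False, x: False}
  {t: True, d: True, n: False, x: False}
  {t: True, n: False, d: False, x: False}
  {x: True, t: True, n: True, d: True}
  {x: True, t: True, n: True, d: False}
  {x: True, t: True, d: True, n: False}


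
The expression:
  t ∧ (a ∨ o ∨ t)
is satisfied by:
  {t: True}


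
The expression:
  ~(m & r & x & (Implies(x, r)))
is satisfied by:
  {m: False, x: False, r: False}
  {r: True, m: False, x: False}
  {x: True, m: False, r: False}
  {r: True, x: True, m: False}
  {m: True, r: False, x: False}
  {r: True, m: True, x: False}
  {x: True, m: True, r: False}


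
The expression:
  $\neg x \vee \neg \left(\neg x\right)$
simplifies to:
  $\text{True}$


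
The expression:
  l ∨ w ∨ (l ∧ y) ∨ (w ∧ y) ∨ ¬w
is always true.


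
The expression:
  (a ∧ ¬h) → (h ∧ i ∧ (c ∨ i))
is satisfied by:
  {h: True, a: False}
  {a: False, h: False}
  {a: True, h: True}


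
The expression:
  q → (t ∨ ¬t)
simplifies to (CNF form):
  True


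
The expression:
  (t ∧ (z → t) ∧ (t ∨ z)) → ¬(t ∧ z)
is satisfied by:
  {t: False, z: False}
  {z: True, t: False}
  {t: True, z: False}


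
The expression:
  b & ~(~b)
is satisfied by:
  {b: True}


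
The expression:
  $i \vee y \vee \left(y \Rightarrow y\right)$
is always true.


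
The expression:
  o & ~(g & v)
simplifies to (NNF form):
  o & (~g | ~v)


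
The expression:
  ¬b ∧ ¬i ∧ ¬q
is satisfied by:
  {q: False, i: False, b: False}


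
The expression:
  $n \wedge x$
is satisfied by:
  {x: True, n: True}


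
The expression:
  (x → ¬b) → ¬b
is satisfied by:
  {x: True, b: False}
  {b: False, x: False}
  {b: True, x: True}


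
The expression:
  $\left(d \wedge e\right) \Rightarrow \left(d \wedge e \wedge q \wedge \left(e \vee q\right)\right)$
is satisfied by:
  {q: True, e: False, d: False}
  {e: False, d: False, q: False}
  {d: True, q: True, e: False}
  {d: True, e: False, q: False}
  {q: True, e: True, d: False}
  {e: True, q: False, d: False}
  {d: True, e: True, q: True}


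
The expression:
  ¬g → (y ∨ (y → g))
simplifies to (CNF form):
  True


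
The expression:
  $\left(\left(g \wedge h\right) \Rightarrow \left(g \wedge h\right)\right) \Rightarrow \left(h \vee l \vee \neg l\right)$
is always true.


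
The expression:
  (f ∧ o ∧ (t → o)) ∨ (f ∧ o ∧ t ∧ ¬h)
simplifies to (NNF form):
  f ∧ o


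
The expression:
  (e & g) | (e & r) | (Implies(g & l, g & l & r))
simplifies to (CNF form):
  e | r | ~g | ~l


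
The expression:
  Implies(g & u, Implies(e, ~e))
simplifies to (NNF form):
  ~e | ~g | ~u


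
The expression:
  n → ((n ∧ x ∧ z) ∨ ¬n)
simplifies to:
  (x ∧ z) ∨ ¬n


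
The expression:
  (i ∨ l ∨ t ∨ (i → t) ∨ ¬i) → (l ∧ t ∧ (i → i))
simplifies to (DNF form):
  l ∧ t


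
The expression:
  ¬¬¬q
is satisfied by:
  {q: False}


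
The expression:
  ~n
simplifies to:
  ~n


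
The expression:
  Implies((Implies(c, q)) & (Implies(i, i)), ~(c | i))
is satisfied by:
  {q: False, c: False, i: False}
  {c: True, q: False, i: False}
  {i: True, c: True, q: False}
  {q: True, c: False, i: False}


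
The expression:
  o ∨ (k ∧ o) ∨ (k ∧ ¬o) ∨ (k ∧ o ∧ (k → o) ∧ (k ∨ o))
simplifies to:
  k ∨ o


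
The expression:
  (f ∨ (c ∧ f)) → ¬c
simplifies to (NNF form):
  ¬c ∨ ¬f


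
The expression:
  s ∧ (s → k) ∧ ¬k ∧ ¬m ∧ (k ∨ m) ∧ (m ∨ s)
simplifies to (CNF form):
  False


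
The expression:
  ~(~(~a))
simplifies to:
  ~a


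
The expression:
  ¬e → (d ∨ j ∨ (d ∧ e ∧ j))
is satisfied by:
  {d: True, e: True, j: True}
  {d: True, e: True, j: False}
  {d: True, j: True, e: False}
  {d: True, j: False, e: False}
  {e: True, j: True, d: False}
  {e: True, j: False, d: False}
  {j: True, e: False, d: False}


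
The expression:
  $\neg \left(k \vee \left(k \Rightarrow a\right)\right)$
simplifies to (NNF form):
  $\text{False}$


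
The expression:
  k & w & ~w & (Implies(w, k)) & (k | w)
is never true.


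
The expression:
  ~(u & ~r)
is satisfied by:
  {r: True, u: False}
  {u: False, r: False}
  {u: True, r: True}


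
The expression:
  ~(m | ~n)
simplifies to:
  n & ~m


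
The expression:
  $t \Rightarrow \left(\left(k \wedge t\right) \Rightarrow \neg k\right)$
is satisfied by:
  {k: False, t: False}
  {t: True, k: False}
  {k: True, t: False}


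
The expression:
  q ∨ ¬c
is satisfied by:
  {q: True, c: False}
  {c: False, q: False}
  {c: True, q: True}


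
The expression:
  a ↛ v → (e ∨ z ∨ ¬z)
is always true.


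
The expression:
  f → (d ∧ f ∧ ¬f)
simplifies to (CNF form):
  ¬f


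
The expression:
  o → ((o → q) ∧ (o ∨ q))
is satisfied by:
  {q: True, o: False}
  {o: False, q: False}
  {o: True, q: True}


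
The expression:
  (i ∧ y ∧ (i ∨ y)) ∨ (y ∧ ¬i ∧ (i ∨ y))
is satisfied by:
  {y: True}


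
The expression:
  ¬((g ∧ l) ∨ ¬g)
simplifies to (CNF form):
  g ∧ ¬l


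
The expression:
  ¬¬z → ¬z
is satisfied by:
  {z: False}


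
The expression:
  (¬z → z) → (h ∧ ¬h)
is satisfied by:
  {z: False}


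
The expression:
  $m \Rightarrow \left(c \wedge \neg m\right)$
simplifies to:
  $\neg m$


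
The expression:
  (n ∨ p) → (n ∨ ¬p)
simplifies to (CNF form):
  n ∨ ¬p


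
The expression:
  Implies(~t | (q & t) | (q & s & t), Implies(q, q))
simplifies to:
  True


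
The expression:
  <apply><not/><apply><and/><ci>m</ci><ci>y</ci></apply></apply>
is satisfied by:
  {m: False, y: False}
  {y: True, m: False}
  {m: True, y: False}


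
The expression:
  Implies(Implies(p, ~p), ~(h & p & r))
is always true.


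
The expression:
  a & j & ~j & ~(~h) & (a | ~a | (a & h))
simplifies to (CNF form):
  False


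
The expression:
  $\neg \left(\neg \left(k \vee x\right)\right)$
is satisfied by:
  {x: True, k: True}
  {x: True, k: False}
  {k: True, x: False}


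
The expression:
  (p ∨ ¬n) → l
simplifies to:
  l ∨ (n ∧ ¬p)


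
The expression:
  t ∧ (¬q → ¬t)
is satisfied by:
  {t: True, q: True}


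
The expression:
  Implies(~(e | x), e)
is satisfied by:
  {x: True, e: True}
  {x: True, e: False}
  {e: True, x: False}


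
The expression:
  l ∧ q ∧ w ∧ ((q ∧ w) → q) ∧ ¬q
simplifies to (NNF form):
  False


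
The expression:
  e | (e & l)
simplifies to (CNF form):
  e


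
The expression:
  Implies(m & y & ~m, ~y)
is always true.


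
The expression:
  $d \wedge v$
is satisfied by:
  {d: True, v: True}


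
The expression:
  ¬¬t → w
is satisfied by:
  {w: True, t: False}
  {t: False, w: False}
  {t: True, w: True}


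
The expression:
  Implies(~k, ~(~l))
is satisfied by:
  {k: True, l: True}
  {k: True, l: False}
  {l: True, k: False}


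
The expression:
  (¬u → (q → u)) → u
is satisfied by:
  {q: True, u: True}
  {q: True, u: False}
  {u: True, q: False}


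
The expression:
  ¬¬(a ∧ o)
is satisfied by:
  {a: True, o: True}


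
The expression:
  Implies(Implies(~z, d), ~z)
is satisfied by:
  {z: False}


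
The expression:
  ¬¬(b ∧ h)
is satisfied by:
  {h: True, b: True}


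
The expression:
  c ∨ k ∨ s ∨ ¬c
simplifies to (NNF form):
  True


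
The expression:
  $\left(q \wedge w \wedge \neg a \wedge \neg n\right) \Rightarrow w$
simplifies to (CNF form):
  $\text{True}$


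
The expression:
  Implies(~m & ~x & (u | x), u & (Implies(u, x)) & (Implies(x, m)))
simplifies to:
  m | x | ~u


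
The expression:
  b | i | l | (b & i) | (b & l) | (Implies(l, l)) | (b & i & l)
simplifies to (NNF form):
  True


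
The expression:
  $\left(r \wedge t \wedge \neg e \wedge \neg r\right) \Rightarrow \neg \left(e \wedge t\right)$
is always true.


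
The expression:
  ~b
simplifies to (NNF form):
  ~b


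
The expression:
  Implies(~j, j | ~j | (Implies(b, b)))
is always true.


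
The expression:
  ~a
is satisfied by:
  {a: False}


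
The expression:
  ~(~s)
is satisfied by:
  {s: True}


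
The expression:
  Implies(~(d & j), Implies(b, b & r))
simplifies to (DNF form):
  r | ~b | (d & j)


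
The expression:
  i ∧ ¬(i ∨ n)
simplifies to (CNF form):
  False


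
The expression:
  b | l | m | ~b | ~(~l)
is always true.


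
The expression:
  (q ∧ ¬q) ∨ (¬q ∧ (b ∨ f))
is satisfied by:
  {b: True, f: True, q: False}
  {b: True, q: False, f: False}
  {f: True, q: False, b: False}


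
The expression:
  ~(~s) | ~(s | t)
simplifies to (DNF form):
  s | ~t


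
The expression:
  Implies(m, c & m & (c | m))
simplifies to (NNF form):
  c | ~m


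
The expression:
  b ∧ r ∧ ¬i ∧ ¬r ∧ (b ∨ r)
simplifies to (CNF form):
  False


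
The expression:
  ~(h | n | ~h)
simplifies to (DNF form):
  False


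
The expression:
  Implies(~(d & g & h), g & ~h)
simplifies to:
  g & (d | ~h)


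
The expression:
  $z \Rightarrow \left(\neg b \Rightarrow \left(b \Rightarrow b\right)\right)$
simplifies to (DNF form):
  $\text{True}$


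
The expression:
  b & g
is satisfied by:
  {b: True, g: True}


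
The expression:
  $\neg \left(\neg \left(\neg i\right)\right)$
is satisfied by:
  {i: False}


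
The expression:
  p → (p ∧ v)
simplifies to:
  v ∨ ¬p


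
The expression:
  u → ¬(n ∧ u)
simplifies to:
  ¬n ∨ ¬u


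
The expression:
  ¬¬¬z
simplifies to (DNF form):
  ¬z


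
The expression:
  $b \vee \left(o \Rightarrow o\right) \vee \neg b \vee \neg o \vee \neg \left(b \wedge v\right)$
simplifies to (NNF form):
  $\text{True}$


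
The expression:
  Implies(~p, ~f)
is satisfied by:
  {p: True, f: False}
  {f: False, p: False}
  {f: True, p: True}


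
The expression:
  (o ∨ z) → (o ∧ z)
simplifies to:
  (o ∧ z) ∨ (¬o ∧ ¬z)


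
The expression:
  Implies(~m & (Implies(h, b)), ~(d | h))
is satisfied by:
  {m: True, d: False, h: False, b: False}
  {b: True, m: True, d: False, h: False}
  {m: True, h: True, d: False, b: False}
  {b: True, m: True, h: True, d: False}
  {m: True, d: True, h: False, b: False}
  {m: True, b: True, d: True, h: False}
  {m: True, h: True, d: True, b: False}
  {b: True, m: True, h: True, d: True}
  {b: False, d: False, h: False, m: False}
  {b: True, d: False, h: False, m: False}
  {h: True, b: False, d: False, m: False}
  {h: True, d: True, b: False, m: False}


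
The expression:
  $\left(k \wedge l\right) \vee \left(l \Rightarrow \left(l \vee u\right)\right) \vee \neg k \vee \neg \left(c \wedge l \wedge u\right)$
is always true.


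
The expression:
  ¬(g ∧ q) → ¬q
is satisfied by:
  {g: True, q: False}
  {q: False, g: False}
  {q: True, g: True}


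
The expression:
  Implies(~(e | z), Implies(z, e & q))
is always true.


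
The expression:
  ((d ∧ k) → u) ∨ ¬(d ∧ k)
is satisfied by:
  {u: True, k: False, d: False}
  {k: False, d: False, u: False}
  {d: True, u: True, k: False}
  {d: True, k: False, u: False}
  {u: True, k: True, d: False}
  {k: True, u: False, d: False}
  {d: True, k: True, u: True}


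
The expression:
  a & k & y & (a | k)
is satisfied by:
  {a: True, y: True, k: True}


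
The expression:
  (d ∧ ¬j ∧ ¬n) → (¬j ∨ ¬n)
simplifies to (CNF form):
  True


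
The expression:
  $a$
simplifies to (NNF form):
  $a$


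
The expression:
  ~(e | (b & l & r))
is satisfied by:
  {e: False, l: False, b: False, r: False}
  {r: True, e: False, l: False, b: False}
  {b: True, e: False, l: False, r: False}
  {r: True, b: True, e: False, l: False}
  {l: True, r: False, e: False, b: False}
  {r: True, l: True, e: False, b: False}
  {b: True, l: True, r: False, e: False}


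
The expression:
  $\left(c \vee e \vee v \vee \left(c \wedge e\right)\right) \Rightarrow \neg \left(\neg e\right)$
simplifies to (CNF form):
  $\left(e \vee \neg c\right) \wedge \left(e \vee \neg v\right)$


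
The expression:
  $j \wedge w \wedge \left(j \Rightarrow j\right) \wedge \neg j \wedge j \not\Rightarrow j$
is never true.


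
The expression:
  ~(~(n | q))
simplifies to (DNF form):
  n | q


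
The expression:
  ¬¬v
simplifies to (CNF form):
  v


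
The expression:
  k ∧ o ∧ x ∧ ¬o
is never true.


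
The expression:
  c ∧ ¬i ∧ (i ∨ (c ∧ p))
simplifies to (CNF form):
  c ∧ p ∧ ¬i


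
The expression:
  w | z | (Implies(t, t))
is always true.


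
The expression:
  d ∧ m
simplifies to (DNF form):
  d ∧ m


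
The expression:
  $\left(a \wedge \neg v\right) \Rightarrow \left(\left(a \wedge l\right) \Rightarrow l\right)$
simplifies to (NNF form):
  $\text{True}$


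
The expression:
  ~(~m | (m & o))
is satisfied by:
  {m: True, o: False}


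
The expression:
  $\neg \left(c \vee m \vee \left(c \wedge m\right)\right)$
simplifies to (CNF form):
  $\neg c \wedge \neg m$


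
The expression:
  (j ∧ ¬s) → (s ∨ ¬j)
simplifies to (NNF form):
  s ∨ ¬j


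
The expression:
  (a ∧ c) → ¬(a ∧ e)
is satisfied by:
  {e: False, a: False, c: False}
  {c: True, e: False, a: False}
  {a: True, e: False, c: False}
  {c: True, a: True, e: False}
  {e: True, c: False, a: False}
  {c: True, e: True, a: False}
  {a: True, e: True, c: False}


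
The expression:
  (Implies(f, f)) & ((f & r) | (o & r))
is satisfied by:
  {r: True, o: True, f: True}
  {r: True, o: True, f: False}
  {r: True, f: True, o: False}


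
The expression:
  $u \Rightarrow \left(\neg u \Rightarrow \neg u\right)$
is always true.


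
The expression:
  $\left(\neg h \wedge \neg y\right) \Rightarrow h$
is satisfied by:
  {y: True, h: True}
  {y: True, h: False}
  {h: True, y: False}


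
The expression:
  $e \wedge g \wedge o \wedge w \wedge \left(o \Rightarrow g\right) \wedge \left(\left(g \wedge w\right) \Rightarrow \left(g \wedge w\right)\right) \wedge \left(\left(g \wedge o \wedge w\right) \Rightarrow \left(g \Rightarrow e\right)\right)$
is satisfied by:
  {g: True, e: True, w: True, o: True}


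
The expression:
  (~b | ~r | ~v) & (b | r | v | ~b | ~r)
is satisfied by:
  {v: False, b: False, r: False}
  {r: True, v: False, b: False}
  {b: True, v: False, r: False}
  {r: True, b: True, v: False}
  {v: True, r: False, b: False}
  {r: True, v: True, b: False}
  {b: True, v: True, r: False}


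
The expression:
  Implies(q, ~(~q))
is always true.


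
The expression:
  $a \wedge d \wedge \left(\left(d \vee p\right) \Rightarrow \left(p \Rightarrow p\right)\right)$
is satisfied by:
  {a: True, d: True}


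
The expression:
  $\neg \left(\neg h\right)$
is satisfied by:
  {h: True}


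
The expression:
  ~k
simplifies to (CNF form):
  ~k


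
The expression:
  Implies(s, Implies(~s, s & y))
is always true.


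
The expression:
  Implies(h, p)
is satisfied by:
  {p: True, h: False}
  {h: False, p: False}
  {h: True, p: True}


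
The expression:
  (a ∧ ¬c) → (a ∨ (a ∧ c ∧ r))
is always true.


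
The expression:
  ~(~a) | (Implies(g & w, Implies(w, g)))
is always true.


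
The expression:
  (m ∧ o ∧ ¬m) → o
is always true.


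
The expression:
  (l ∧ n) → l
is always true.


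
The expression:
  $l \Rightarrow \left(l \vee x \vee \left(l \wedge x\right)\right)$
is always true.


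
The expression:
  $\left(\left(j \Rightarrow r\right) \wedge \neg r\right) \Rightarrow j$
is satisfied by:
  {r: True, j: True}
  {r: True, j: False}
  {j: True, r: False}


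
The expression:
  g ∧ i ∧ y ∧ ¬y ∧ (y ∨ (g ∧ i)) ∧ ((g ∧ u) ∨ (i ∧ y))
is never true.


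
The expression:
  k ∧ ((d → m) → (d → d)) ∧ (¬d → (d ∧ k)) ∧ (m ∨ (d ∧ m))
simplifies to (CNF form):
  d ∧ k ∧ m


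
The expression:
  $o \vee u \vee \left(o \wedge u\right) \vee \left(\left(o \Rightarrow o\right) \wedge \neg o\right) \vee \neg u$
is always true.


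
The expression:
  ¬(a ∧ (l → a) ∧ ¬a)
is always true.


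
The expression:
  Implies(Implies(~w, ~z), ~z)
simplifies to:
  ~w | ~z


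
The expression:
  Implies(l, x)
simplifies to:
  x | ~l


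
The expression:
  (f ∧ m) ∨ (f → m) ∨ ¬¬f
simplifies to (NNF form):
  True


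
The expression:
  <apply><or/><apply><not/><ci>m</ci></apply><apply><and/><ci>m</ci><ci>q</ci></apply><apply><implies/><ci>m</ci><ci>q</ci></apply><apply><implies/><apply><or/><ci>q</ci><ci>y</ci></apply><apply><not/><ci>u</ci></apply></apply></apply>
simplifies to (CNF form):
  <apply><or/><ci>q</ci><apply><not/><ci>m</ci></apply><apply><not/><ci>u</ci></apply><apply><not/><ci>y</ci></apply></apply>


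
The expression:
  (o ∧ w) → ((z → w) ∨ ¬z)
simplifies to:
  True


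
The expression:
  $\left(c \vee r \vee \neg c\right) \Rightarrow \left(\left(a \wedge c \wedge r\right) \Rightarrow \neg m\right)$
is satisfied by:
  {m: False, a: False, c: False, r: False}
  {r: True, m: False, a: False, c: False}
  {c: True, m: False, a: False, r: False}
  {r: True, c: True, m: False, a: False}
  {a: True, r: False, m: False, c: False}
  {r: True, a: True, m: False, c: False}
  {c: True, a: True, r: False, m: False}
  {r: True, c: True, a: True, m: False}
  {m: True, c: False, a: False, r: False}
  {r: True, m: True, c: False, a: False}
  {c: True, m: True, r: False, a: False}
  {r: True, c: True, m: True, a: False}
  {a: True, m: True, c: False, r: False}
  {r: True, a: True, m: True, c: False}
  {c: True, a: True, m: True, r: False}


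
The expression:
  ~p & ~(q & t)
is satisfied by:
  {p: False, t: False, q: False}
  {q: True, p: False, t: False}
  {t: True, p: False, q: False}


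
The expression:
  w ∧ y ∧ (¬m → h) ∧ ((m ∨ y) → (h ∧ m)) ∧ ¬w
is never true.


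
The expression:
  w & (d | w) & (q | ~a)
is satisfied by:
  {w: True, q: True, a: False}
  {w: True, q: False, a: False}
  {w: True, a: True, q: True}


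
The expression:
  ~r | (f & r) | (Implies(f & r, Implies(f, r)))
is always true.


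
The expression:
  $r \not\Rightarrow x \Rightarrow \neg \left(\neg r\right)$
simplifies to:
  $\text{True}$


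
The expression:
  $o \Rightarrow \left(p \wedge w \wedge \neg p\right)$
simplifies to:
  $\neg o$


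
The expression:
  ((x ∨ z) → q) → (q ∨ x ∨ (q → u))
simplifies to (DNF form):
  True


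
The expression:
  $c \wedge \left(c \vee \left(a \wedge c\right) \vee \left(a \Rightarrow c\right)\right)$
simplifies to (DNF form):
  $c$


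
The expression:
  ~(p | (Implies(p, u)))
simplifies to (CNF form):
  False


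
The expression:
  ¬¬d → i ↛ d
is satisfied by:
  {d: False}


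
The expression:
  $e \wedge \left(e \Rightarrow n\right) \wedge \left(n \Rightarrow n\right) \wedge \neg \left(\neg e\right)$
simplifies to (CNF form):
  $e \wedge n$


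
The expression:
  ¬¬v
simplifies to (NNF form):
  v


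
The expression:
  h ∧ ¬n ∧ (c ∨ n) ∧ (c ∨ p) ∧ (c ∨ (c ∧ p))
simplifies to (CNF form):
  c ∧ h ∧ ¬n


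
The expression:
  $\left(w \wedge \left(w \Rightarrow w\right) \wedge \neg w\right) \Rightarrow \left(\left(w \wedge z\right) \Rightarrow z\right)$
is always true.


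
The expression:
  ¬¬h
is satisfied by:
  {h: True}


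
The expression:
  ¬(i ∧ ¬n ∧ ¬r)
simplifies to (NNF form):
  n ∨ r ∨ ¬i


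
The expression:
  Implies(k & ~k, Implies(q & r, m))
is always true.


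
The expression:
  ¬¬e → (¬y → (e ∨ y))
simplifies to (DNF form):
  True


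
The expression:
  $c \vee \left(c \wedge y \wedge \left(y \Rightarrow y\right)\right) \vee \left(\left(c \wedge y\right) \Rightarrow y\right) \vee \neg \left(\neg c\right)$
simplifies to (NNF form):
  $\text{True}$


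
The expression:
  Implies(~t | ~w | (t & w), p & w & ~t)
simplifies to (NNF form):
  p & w & ~t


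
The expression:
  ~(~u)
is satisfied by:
  {u: True}


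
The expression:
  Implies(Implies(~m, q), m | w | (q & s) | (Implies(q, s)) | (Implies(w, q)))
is always true.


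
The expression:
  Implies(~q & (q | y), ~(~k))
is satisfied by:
  {k: True, q: True, y: False}
  {k: True, q: False, y: False}
  {q: True, k: False, y: False}
  {k: False, q: False, y: False}
  {k: True, y: True, q: True}
  {k: True, y: True, q: False}
  {y: True, q: True, k: False}


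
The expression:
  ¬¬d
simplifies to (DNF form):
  d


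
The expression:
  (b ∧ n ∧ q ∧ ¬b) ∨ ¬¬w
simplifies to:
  w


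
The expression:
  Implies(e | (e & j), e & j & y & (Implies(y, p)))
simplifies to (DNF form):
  ~e | (j & p & y)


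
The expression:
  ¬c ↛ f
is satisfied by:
  {f: True, c: False}
  {c: False, f: False}
  {c: True, f: True}


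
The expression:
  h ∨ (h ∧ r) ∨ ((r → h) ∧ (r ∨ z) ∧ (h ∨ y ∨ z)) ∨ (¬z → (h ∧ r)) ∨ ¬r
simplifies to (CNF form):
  h ∨ z ∨ ¬r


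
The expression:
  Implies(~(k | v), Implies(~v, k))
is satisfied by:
  {k: True, v: True}
  {k: True, v: False}
  {v: True, k: False}
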